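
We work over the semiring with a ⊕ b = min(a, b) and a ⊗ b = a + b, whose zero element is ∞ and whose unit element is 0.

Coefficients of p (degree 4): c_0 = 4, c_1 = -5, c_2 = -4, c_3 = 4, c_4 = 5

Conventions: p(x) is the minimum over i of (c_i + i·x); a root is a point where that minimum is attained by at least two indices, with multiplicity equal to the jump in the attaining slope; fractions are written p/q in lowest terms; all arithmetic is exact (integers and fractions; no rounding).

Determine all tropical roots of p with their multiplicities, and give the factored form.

hull edge (i=0, c=4) to (i=1, c=-5): slope -9, span 1
hull edge (i=1, c=-5) to (i=2, c=-4): slope 1, span 1
hull edge (i=2, c=-4) to (i=4, c=5): slope 9/2, span 2
Factored form: p(x) = 5 ⊗ (x ⊕ (-9/2)) ⊗ (x ⊕ (-9/2)) ⊗ (x ⊕ (-1)) ⊗ (x ⊕ 9)
Answer: roots = -9/2 (mult 2), -1 (mult 1), 9 (mult 1)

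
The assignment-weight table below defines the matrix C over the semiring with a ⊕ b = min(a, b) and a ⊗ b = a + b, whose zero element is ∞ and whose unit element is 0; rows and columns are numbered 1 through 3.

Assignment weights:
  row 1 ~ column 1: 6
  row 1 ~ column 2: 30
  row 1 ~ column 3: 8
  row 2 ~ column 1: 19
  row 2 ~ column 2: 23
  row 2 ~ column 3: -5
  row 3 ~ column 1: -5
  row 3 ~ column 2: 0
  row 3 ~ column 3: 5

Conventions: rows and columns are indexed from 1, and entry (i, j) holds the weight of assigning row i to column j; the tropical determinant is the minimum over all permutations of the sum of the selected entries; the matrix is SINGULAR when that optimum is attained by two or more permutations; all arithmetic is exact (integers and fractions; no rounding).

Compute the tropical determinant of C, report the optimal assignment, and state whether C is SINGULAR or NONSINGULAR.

σ = (1, 2, 3): 6 + 23 + 5 = 34
σ = (1, 3, 2): 6 + (-5) + 0 = 1
σ = (2, 1, 3): 30 + 19 + 5 = 54
σ = (2, 3, 1): 30 + (-5) + (-5) = 20
σ = (3, 1, 2): 8 + 19 + 0 = 27
σ = (3, 2, 1): 8 + 23 + (-5) = 26
Optimal value attained by: σ = (1, 3, 2).
Answer: det⊕(C) = 1; verdict: NONSINGULAR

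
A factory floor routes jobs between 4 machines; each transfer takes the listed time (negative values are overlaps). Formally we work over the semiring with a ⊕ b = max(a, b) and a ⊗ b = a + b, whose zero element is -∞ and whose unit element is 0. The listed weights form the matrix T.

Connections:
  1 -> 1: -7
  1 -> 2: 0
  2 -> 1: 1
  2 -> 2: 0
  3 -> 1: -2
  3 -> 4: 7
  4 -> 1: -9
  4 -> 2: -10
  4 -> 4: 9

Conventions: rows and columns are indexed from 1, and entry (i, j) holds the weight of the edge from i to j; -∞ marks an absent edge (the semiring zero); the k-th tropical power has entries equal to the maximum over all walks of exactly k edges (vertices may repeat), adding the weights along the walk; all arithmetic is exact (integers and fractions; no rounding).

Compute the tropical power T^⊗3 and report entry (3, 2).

T^⊗2:
  [1, 0, -∞, -∞]
  [1, 1, -∞, -∞]
  [-2, -2, -∞, 16]
  [0, -1, -∞, 18]
T^⊗3:
  [1, 1, -∞, -∞]
  [2, 1, -∞, -∞]
  [7, 6, -∞, 25]
  [9, 8, -∞, 27]
Key observation: the optimum is the walk 3->4->4->2, with weight 7 + 9 + (-10) = 6.
Optimal value attained by: walk 3->4->4->2.
Answer: (T^⊗3)[3][2] = 6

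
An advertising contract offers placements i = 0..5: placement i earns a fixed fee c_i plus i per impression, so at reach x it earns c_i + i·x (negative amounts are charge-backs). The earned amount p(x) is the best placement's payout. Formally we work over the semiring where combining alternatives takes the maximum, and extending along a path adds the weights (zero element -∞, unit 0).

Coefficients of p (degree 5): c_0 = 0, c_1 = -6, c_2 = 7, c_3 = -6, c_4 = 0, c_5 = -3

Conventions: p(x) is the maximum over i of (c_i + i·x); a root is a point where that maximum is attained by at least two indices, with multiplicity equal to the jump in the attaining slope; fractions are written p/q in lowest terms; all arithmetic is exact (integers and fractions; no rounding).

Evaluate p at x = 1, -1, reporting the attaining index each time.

p(1) = max(0+0·1=0, -6+1·1=-5, 7+2·1=9, -6+3·1=-3, 0+4·1=4, -3+5·1=2) = 9 (attained by i=2)
p(-1) = max(0+0·(-1)=0, -6+1·(-1)=-7, 7+2·(-1)=5, -6+3·(-1)=-9, 0+4·(-1)=-4, -3+5·(-1)=-8) = 5 (attained by i=2)
Answer: p(1) = 9; p(-1) = 5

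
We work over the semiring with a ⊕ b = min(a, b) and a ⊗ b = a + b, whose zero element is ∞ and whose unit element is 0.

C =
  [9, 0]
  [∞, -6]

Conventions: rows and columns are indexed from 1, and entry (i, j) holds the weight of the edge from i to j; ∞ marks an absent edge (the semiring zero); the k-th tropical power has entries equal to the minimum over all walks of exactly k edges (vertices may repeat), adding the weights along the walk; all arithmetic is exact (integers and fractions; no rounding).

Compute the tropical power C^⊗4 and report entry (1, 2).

C^⊗2:
  [18, -6]
  [∞, -12]
C^⊗3:
  [27, -12]
  [∞, -18]
C^⊗4:
  [36, -18]
  [∞, -24]
Key observation: the optimum is the walk 1->2->2->2->2, with weight 0 + (-6) + (-6) + (-6) = -18.
Optimal value attained by: walk 1->2->2->2->2.
Answer: (C^⊗4)[1][2] = -18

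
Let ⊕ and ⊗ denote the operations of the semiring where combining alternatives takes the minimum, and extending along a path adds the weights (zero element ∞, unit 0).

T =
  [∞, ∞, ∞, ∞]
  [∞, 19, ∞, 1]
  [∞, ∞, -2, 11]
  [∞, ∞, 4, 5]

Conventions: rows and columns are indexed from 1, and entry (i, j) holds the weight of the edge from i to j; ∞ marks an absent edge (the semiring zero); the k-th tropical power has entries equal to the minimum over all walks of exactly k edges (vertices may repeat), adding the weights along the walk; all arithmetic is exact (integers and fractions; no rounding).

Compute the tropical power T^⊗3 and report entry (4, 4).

T^⊗2:
  [∞, ∞, ∞, ∞]
  [∞, 38, 5, 6]
  [∞, ∞, -4, 9]
  [∞, ∞, 2, 10]
T^⊗3:
  [∞, ∞, ∞, ∞]
  [∞, 57, 3, 11]
  [∞, ∞, -6, 7]
  [∞, ∞, 0, 13]
Key observation: the optimum is the walk 4->3->3->4, with weight 4 + (-2) + 11 = 13.
Optimal value attained by: walk 4->3->3->4.
Answer: (T^⊗3)[4][4] = 13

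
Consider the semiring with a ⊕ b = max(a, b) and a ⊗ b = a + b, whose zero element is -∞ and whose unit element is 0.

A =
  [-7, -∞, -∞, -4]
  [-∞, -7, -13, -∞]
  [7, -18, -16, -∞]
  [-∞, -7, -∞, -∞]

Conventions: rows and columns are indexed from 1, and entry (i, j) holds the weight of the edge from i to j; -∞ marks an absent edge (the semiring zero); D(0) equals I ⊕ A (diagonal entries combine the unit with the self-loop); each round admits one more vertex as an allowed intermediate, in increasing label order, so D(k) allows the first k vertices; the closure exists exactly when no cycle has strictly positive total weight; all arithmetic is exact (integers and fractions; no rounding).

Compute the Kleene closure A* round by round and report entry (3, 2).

D(0):
  [0, -∞, -∞, -4]
  [-∞, 0, -13, -∞]
  [7, -18, 0, -∞]
  [-∞, -7, -∞, 0]
D(1):
  [0, -∞, -∞, -4]
  [-∞, 0, -13, -∞]
  [7, -18, 0, 3]
  [-∞, -7, -∞, 0]
D(2):
  [0, -∞, -∞, -4]
  [-∞, 0, -13, -∞]
  [7, -18, 0, 3]
  [-∞, -7, -20, 0]
D(3):
  [0, -∞, -∞, -4]
  [-6, 0, -13, -10]
  [7, -18, 0, 3]
  [-13, -7, -20, 0]
D(4):
  [0, -11, -24, -4]
  [-6, 0, -13, -10]
  [7, -4, 0, 3]
  [-13, -7, -20, 0]
Answer: A*[3][2] = -4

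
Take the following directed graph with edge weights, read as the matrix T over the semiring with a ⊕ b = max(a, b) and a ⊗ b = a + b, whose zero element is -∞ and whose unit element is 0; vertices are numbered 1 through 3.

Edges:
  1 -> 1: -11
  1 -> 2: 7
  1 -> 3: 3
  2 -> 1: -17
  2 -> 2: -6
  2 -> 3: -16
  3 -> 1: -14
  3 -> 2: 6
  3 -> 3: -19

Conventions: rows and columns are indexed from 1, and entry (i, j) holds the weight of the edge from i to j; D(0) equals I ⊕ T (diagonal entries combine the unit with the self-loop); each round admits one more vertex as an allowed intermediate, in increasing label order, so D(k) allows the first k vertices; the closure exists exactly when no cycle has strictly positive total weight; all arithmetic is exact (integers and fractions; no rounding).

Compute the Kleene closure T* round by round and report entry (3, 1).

D(0):
  [0, 7, 3]
  [-17, 0, -16]
  [-14, 6, 0]
D(1):
  [0, 7, 3]
  [-17, 0, -14]
  [-14, 6, 0]
D(2):
  [0, 7, 3]
  [-17, 0, -14]
  [-11, 6, 0]
D(3):
  [0, 9, 3]
  [-17, 0, -14]
  [-11, 6, 0]
Answer: T*[3][1] = -11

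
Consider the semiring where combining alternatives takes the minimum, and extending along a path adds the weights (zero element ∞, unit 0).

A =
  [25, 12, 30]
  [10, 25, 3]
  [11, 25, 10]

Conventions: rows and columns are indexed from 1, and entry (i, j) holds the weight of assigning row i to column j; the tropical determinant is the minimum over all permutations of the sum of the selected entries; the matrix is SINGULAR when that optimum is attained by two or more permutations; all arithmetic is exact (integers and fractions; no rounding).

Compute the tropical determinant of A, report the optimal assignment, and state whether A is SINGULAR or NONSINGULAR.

σ = (1, 2, 3): 25 + 25 + 10 = 60
σ = (1, 3, 2): 25 + 3 + 25 = 53
σ = (2, 1, 3): 12 + 10 + 10 = 32
σ = (2, 3, 1): 12 + 3 + 11 = 26
σ = (3, 1, 2): 30 + 10 + 25 = 65
σ = (3, 2, 1): 30 + 25 + 11 = 66
Optimal value attained by: σ = (2, 3, 1).
Answer: det⊕(A) = 26; verdict: NONSINGULAR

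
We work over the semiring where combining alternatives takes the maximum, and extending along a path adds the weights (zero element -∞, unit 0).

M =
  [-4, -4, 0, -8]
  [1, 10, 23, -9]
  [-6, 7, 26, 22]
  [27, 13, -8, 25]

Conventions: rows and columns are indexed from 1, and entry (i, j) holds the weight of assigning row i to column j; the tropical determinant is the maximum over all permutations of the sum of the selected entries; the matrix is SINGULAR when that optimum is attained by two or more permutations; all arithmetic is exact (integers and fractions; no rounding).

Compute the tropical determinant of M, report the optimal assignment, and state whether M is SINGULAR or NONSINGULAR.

σ = (1, 2, 3, 4): (-4) + 10 + 26 + 25 = 57
σ = (1, 2, 4, 3): (-4) + 10 + 22 + (-8) = 20
σ = (1, 3, 2, 4): (-4) + 23 + 7 + 25 = 51
σ = (1, 3, 4, 2): (-4) + 23 + 22 + 13 = 54
σ = (1, 4, 2, 3): (-4) + (-9) + 7 + (-8) = -14
σ = (1, 4, 3, 2): (-4) + (-9) + 26 + 13 = 26
σ = (2, 1, 3, 4): (-4) + 1 + 26 + 25 = 48
σ = (2, 1, 4, 3): (-4) + 1 + 22 + (-8) = 11
σ = (2, 3, 1, 4): (-4) + 23 + (-6) + 25 = 38
σ = (2, 3, 4, 1): (-4) + 23 + 22 + 27 = 68
σ = (2, 4, 1, 3): (-4) + (-9) + (-6) + (-8) = -27
σ = (2, 4, 3, 1): (-4) + (-9) + 26 + 27 = 40
σ = (3, 1, 2, 4): 0 + 1 + 7 + 25 = 33
σ = (3, 1, 4, 2): 0 + 1 + 22 + 13 = 36
σ = (3, 2, 1, 4): 0 + 10 + (-6) + 25 = 29
σ = (3, 2, 4, 1): 0 + 10 + 22 + 27 = 59
σ = (3, 4, 1, 2): 0 + (-9) + (-6) + 13 = -2
σ = (3, 4, 2, 1): 0 + (-9) + 7 + 27 = 25
σ = (4, 1, 2, 3): (-8) + 1 + 7 + (-8) = -8
σ = (4, 1, 3, 2): (-8) + 1 + 26 + 13 = 32
σ = (4, 2, 1, 3): (-8) + 10 + (-6) + (-8) = -12
σ = (4, 2, 3, 1): (-8) + 10 + 26 + 27 = 55
σ = (4, 3, 1, 2): (-8) + 23 + (-6) + 13 = 22
σ = (4, 3, 2, 1): (-8) + 23 + 7 + 27 = 49
Optimal value attained by: σ = (2, 3, 4, 1).
Answer: det⊕(M) = 68; verdict: NONSINGULAR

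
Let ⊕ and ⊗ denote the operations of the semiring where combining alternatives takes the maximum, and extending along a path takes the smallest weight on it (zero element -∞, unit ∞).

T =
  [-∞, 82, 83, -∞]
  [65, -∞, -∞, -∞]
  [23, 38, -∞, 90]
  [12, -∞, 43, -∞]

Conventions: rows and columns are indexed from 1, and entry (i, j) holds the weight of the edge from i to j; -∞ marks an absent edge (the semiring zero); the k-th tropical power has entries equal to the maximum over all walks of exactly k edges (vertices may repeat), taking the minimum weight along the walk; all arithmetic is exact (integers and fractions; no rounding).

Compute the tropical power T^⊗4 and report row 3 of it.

T^⊗2:
  [65, 38, -∞, 83]
  [-∞, 65, 65, -∞]
  [38, 23, 43, -∞]
  [23, 38, 12, 43]
T^⊗3:
  [38, 65, 65, -∞]
  [65, 38, -∞, 65]
  [23, 38, 38, 43]
  [38, 23, 43, 12]
T^⊗4:
  [65, 38, 38, 65]
  [38, 65, 65, -∞]
  [38, 38, 43, 38]
  [23, 38, 38, 43]
Answer: row 3 of T^⊗4 = [38, 38, 43, 38]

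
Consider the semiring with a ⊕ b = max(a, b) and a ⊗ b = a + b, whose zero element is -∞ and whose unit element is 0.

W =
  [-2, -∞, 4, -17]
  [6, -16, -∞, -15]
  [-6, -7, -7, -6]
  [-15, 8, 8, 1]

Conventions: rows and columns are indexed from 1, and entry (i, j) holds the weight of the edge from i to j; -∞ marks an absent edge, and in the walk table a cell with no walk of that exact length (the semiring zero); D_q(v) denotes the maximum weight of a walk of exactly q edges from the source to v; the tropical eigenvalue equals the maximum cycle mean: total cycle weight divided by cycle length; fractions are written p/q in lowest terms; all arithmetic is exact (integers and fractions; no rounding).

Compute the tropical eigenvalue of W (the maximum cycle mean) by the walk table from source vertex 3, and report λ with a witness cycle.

q=0: [-∞, -∞, 0, -∞]
q=1: [-6, -7, -7, -6]
q=2: [-1, 2, 2, -5]
q=3: [8, 3, 3, -4]
q=4: [9, 4, 12, -3]
Optimal cycle mean attained by: cycle 1->3->4->2->1, total 4 + (-6) + 8 + 6, length 4.
Answer: λ = 3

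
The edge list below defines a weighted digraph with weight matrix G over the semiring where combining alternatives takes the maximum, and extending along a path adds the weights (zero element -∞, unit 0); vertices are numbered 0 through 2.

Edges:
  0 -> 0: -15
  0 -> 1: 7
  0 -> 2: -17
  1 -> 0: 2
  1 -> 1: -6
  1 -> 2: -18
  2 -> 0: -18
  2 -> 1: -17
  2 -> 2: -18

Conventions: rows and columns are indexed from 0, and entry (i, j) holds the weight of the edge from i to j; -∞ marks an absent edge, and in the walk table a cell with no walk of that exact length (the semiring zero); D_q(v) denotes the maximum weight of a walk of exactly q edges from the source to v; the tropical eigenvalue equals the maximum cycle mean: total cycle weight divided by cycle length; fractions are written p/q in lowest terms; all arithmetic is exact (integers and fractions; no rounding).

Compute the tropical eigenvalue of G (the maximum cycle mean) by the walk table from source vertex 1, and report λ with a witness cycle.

q=0: [-∞, 0, -∞]
q=1: [2, -6, -18]
q=2: [-4, 9, -15]
q=3: [11, 3, -9]
Optimal cycle mean attained by: cycle 0->1->0, total 7 + 2, length 2.
Answer: λ = 9/2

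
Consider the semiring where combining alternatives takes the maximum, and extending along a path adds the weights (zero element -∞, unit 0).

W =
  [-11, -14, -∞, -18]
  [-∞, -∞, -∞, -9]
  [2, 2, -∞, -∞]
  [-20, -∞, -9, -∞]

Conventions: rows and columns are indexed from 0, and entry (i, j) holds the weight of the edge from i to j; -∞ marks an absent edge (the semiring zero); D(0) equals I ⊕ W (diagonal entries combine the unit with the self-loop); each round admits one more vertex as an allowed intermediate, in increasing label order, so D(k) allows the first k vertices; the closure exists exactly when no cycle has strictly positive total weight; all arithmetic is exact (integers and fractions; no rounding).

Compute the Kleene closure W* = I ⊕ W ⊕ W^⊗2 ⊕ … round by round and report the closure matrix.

D(0):
  [0, -14, -∞, -18]
  [-∞, 0, -∞, -9]
  [2, 2, 0, -∞]
  [-20, -∞, -9, 0]
D(1):
  [0, -14, -∞, -18]
  [-∞, 0, -∞, -9]
  [2, 2, 0, -16]
  [-20, -34, -9, 0]
D(2):
  [0, -14, -∞, -18]
  [-∞, 0, -∞, -9]
  [2, 2, 0, -7]
  [-20, -34, -9, 0]
D(3):
  [0, -14, -∞, -18]
  [-∞, 0, -∞, -9]
  [2, 2, 0, -7]
  [-7, -7, -9, 0]
D(4):
  [0, -14, -27, -18]
  [-16, 0, -18, -9]
  [2, 2, 0, -7]
  [-7, -7, -9, 0]
Answer: W* = [[0, -14, -27, -18], [-16, 0, -18, -9], [2, 2, 0, -7], [-7, -7, -9, 0]]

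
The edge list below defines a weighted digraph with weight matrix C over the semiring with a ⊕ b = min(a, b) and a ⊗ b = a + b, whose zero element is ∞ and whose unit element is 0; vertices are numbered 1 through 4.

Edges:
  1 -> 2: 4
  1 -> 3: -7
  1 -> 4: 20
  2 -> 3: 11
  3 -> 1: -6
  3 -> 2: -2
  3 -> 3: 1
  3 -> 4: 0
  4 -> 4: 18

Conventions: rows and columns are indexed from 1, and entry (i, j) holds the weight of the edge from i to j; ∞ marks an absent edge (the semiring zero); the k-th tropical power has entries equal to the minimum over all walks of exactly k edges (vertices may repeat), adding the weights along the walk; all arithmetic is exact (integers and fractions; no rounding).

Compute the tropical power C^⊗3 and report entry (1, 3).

C^⊗2:
  [-13, -9, -6, -7]
  [5, 9, 12, 11]
  [-5, -2, -13, 1]
  [∞, ∞, ∞, 36]
C^⊗3:
  [-12, -9, -20, -6]
  [6, 9, -2, 12]
  [-19, -15, -12, -13]
  [∞, ∞, ∞, 54]
Key observation: the optimum is the walk 1->3->1->3, with weight (-7) + (-6) + (-7) = -20.
Optimal value attained by: walk 1->3->1->3.
Answer: (C^⊗3)[1][3] = -20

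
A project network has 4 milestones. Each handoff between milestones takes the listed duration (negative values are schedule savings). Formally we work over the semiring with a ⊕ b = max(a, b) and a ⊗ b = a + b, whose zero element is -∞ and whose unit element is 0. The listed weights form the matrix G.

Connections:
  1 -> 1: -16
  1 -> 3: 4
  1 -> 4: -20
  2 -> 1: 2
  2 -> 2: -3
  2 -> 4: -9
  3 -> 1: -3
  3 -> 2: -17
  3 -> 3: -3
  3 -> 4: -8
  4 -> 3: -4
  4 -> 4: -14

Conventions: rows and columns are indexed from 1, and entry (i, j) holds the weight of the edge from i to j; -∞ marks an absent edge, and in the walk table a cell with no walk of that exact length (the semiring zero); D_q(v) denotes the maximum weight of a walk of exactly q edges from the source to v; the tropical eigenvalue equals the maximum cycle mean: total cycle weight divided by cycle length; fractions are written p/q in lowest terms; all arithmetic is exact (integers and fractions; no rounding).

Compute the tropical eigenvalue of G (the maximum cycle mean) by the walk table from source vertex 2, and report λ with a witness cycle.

q=0: [-∞, 0, -∞, -∞]
q=1: [2, -3, -∞, -9]
q=2: [-1, -6, 6, -12]
q=3: [3, -9, 3, -2]
q=4: [0, -12, 7, -5]
Optimal cycle mean attained by: cycle 1->3->1, total 4 + (-3), length 2.
Answer: λ = 1/2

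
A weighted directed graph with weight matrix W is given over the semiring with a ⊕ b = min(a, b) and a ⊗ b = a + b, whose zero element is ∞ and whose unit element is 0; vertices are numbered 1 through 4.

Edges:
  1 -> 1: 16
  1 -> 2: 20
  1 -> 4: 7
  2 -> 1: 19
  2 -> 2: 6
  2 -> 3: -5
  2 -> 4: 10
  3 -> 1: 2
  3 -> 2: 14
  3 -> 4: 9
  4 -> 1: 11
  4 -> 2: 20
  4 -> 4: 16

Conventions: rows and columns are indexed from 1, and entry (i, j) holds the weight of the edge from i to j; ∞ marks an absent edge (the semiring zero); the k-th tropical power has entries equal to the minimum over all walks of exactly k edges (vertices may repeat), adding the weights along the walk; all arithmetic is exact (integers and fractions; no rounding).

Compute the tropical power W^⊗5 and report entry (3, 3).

W^⊗2:
  [18, 26, 15, 23]
  [-3, 9, 1, 4]
  [18, 20, 9, 9]
  [27, 26, 15, 18]
W^⊗3:
  [17, 29, 21, 24]
  [3, 15, 4, 4]
  [11, 23, 15, 18]
  [17, 29, 21, 24]
W^⊗4:
  [23, 35, 24, 24]
  [6, 18, 10, 10]
  [17, 29, 18, 18]
  [23, 35, 24, 24]
W^⊗5:
  [26, 38, 30, 30]
  [12, 24, 13, 13]
  [20, 32, 24, 24]
  [26, 38, 30, 30]
Key observation: the optimum is the walk 3->2->2->3->2->3, with weight 14 + 6 + (-5) + 14 + (-5) = 24.
Optimal value attained by: walk 3->2->2->3->2->3.
Answer: (W^⊗5)[3][3] = 24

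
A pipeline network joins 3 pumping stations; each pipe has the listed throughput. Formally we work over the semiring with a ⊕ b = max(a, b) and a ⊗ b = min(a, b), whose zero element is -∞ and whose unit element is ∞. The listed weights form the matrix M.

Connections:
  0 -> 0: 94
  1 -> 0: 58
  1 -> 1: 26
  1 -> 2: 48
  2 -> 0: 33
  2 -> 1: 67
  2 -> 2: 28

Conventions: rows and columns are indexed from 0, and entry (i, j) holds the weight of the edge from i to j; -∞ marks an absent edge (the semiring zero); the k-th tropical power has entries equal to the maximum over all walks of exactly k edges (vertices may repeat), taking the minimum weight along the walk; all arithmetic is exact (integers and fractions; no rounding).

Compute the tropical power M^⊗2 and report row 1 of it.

M^⊗2:
  [94, -∞, -∞]
  [58, 48, 28]
  [58, 28, 48]
Answer: row 1 of M^⊗2 = [58, 48, 28]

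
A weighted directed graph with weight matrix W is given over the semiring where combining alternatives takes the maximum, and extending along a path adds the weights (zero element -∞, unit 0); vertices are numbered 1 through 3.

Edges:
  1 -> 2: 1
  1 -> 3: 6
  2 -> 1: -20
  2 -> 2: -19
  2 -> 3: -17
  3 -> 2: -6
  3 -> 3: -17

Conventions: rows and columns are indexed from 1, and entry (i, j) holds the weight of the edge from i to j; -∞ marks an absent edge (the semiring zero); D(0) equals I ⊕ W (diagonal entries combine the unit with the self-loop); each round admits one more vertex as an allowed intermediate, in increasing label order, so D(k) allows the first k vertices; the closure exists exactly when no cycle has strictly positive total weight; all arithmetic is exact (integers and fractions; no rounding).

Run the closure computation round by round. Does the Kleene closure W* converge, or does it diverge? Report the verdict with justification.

D(0):
  [0, 1, 6]
  [-20, 0, -17]
  [-∞, -6, 0]
D(1):
  [0, 1, 6]
  [-20, 0, -14]
  [-∞, -6, 0]
D(2):
  [0, 1, 6]
  [-20, 0, -14]
  [-26, -6, 0]
D(3):
  [0, 1, 6]
  [-20, 0, -14]
  [-26, -6, 0]
Key observation: every diagonal entry stays at the unit through all rounds, so no improving cycle exists.
Answer: CONVERGES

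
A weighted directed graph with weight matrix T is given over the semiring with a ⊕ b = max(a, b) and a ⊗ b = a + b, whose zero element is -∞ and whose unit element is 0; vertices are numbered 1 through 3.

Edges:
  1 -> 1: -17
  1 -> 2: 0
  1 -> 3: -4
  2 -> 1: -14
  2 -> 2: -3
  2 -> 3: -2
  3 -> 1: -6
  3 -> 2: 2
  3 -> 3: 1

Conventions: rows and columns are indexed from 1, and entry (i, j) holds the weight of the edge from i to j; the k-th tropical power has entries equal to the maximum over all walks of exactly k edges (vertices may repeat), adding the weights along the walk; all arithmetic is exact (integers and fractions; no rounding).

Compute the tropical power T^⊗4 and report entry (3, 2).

T^⊗2:
  [-10, -2, -2]
  [-8, 0, -1]
  [-5, 3, 2]
T^⊗3:
  [-8, 0, -1]
  [-7, 1, 0]
  [-4, 4, 3]
T^⊗4:
  [-7, 1, 0]
  [-6, 2, 1]
  [-3, 5, 4]
Key observation: the optimum is the walk 3->3->3->3->2, with weight 1 + 1 + 1 + 2 = 5.
Optimal value attained by: walk 3->3->3->3->2.
Answer: (T^⊗4)[3][2] = 5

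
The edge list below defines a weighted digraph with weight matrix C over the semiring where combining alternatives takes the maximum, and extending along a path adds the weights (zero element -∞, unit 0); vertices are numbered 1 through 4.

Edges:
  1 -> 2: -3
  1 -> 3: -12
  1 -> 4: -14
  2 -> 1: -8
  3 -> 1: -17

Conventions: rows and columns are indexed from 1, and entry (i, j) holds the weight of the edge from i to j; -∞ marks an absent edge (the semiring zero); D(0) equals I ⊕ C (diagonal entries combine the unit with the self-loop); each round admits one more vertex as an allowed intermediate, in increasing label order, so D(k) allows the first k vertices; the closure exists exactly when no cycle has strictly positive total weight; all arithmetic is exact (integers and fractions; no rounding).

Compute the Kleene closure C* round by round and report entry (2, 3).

D(0):
  [0, -3, -12, -14]
  [-8, 0, -∞, -∞]
  [-17, -∞, 0, -∞]
  [-∞, -∞, -∞, 0]
D(1):
  [0, -3, -12, -14]
  [-8, 0, -20, -22]
  [-17, -20, 0, -31]
  [-∞, -∞, -∞, 0]
D(2):
  [0, -3, -12, -14]
  [-8, 0, -20, -22]
  [-17, -20, 0, -31]
  [-∞, -∞, -∞, 0]
D(3):
  [0, -3, -12, -14]
  [-8, 0, -20, -22]
  [-17, -20, 0, -31]
  [-∞, -∞, -∞, 0]
D(4):
  [0, -3, -12, -14]
  [-8, 0, -20, -22]
  [-17, -20, 0, -31]
  [-∞, -∞, -∞, 0]
Answer: C*[2][3] = -20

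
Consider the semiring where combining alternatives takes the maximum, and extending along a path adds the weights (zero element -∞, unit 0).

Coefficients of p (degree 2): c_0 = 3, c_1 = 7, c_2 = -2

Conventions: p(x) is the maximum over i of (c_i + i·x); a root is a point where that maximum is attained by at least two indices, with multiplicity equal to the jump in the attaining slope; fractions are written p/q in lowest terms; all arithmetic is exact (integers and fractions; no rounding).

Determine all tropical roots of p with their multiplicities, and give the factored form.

hull edge (i=0, c=3) to (i=1, c=7): slope 4, span 1
hull edge (i=1, c=7) to (i=2, c=-2): slope -9, span 1
Factored form: p(x) = -2 ⊗ (x ⊕ (-4)) ⊗ (x ⊕ 9)
Answer: roots = -4 (mult 1), 9 (mult 1)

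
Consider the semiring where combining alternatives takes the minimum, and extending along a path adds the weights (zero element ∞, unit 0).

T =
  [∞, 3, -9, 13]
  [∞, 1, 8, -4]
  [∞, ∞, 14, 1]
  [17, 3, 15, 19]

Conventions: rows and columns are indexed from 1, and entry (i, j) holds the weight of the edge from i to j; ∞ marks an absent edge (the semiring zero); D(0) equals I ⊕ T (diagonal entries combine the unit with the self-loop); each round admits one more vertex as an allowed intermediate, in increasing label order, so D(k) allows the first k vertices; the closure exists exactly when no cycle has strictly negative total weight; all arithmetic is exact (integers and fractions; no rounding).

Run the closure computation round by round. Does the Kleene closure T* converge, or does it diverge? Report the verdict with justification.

D(0):
  [0, 3, -9, 13]
  [∞, 0, 8, -4]
  [∞, ∞, 0, 1]
  [17, 3, 15, 0]
D(1):
  [0, 3, -9, 13]
  [∞, 0, 8, -4]
  [∞, ∞, 0, 1]
  [17, 3, 8, 0]
Detection: at round 2, diagonal entry (4, 4) turns strictly negative.
Key observation: the cycle 4->2->4 has total weight 3 + (-4), which is strictly negative.
Answer: DIVERGES — negative cycle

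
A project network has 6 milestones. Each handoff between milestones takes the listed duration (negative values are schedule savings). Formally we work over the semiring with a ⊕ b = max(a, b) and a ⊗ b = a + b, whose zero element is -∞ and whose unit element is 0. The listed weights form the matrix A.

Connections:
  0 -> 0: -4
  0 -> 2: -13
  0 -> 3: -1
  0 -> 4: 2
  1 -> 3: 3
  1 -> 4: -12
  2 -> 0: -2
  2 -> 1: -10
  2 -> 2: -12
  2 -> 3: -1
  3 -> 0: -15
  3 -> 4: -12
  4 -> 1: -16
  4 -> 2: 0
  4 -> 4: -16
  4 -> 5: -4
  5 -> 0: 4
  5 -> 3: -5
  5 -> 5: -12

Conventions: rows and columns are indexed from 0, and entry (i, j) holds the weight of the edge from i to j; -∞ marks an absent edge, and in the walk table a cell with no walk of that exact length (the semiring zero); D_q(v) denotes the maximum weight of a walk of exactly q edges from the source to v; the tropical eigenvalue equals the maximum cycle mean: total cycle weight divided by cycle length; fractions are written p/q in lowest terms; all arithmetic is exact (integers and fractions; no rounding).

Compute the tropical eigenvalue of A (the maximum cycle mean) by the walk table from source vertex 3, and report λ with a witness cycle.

q=0: [-∞, -∞, -∞, 0, -∞, -∞]
q=1: [-15, -∞, -∞, -∞, -12, -∞]
q=2: [-19, -28, -12, -16, -13, -16]
q=3: [-12, -22, -13, -13, -17, -17]
q=4: [-13, -23, -17, -13, -10, -21]
q=5: [-17, -26, -10, -14, -11, -14]
q=6: [-10, -20, -11, -11, -15, -15]
Optimal cycle mean attained by: cycle 0->4->5->0, total 2 + (-4) + 4, length 3.
Answer: λ = 2/3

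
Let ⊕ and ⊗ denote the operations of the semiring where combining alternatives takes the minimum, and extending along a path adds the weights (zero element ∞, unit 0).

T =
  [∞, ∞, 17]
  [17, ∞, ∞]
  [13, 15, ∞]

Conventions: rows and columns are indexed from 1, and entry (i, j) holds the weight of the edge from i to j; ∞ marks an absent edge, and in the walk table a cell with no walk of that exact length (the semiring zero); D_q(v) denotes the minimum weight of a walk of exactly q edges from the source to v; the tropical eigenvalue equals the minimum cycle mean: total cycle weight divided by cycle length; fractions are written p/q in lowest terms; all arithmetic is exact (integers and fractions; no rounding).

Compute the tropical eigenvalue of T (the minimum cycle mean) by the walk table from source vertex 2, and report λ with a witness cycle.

q=0: [∞, 0, ∞]
q=1: [17, ∞, ∞]
q=2: [∞, ∞, 34]
q=3: [47, 49, ∞]
Optimal cycle mean attained by: cycle 1->3->1, total 17 + 13, length 2.
Answer: λ = 15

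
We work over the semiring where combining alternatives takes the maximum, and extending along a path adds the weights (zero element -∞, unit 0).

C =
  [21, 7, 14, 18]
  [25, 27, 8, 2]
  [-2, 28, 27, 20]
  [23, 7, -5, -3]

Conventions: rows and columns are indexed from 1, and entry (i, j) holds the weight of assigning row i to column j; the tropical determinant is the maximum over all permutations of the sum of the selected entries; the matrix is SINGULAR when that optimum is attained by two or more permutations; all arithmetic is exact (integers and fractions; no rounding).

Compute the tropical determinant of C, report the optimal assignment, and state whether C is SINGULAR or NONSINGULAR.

σ = (1, 2, 3, 4): 21 + 27 + 27 + (-3) = 72
σ = (1, 2, 4, 3): 21 + 27 + 20 + (-5) = 63
σ = (1, 3, 2, 4): 21 + 8 + 28 + (-3) = 54
σ = (1, 3, 4, 2): 21 + 8 + 20 + 7 = 56
σ = (1, 4, 2, 3): 21 + 2 + 28 + (-5) = 46
σ = (1, 4, 3, 2): 21 + 2 + 27 + 7 = 57
σ = (2, 1, 3, 4): 7 + 25 + 27 + (-3) = 56
σ = (2, 1, 4, 3): 7 + 25 + 20 + (-5) = 47
σ = (2, 3, 1, 4): 7 + 8 + (-2) + (-3) = 10
σ = (2, 3, 4, 1): 7 + 8 + 20 + 23 = 58
σ = (2, 4, 1, 3): 7 + 2 + (-2) + (-5) = 2
σ = (2, 4, 3, 1): 7 + 2 + 27 + 23 = 59
σ = (3, 1, 2, 4): 14 + 25 + 28 + (-3) = 64
σ = (3, 1, 4, 2): 14 + 25 + 20 + 7 = 66
σ = (3, 2, 1, 4): 14 + 27 + (-2) + (-3) = 36
σ = (3, 2, 4, 1): 14 + 27 + 20 + 23 = 84
σ = (3, 4, 1, 2): 14 + 2 + (-2) + 7 = 21
σ = (3, 4, 2, 1): 14 + 2 + 28 + 23 = 67
σ = (4, 1, 2, 3): 18 + 25 + 28 + (-5) = 66
σ = (4, 1, 3, 2): 18 + 25 + 27 + 7 = 77
σ = (4, 2, 1, 3): 18 + 27 + (-2) + (-5) = 38
σ = (4, 2, 3, 1): 18 + 27 + 27 + 23 = 95
σ = (4, 3, 1, 2): 18 + 8 + (-2) + 7 = 31
σ = (4, 3, 2, 1): 18 + 8 + 28 + 23 = 77
Optimal value attained by: σ = (4, 2, 3, 1).
Answer: det⊕(C) = 95; verdict: NONSINGULAR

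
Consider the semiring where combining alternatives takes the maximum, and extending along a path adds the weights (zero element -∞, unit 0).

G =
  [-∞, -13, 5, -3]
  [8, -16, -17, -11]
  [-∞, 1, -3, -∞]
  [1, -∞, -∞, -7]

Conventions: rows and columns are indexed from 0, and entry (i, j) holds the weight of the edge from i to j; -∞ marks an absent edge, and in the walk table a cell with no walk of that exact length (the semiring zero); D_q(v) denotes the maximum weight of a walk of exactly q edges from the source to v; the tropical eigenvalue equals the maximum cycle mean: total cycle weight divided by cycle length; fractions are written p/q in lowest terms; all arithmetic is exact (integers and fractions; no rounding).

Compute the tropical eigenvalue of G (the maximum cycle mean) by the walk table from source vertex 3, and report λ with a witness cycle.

q=0: [-∞, -∞, -∞, 0]
q=1: [1, -∞, -∞, -7]
q=2: [-6, -12, 6, -2]
q=3: [-1, 7, 3, -9]
q=4: [15, 4, 4, -4]
Optimal cycle mean attained by: cycle 0->2->1->0, total 5 + 1 + 8, length 3.
Answer: λ = 14/3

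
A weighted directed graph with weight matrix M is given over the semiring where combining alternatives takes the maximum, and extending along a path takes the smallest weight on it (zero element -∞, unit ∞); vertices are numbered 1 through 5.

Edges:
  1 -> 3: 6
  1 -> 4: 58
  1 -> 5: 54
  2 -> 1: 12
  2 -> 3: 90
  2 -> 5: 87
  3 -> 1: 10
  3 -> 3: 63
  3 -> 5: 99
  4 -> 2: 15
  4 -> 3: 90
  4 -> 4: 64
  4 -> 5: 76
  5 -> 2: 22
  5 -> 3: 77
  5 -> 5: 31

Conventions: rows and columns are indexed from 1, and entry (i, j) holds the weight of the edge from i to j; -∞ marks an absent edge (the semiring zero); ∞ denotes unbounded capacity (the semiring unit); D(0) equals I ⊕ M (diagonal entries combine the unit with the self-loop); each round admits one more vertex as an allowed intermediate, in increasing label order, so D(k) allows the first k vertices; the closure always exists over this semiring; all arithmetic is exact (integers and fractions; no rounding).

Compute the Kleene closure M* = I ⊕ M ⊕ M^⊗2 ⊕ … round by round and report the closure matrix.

D(0):
  [∞, -∞, 6, 58, 54]
  [12, ∞, 90, -∞, 87]
  [10, -∞, ∞, -∞, 99]
  [-∞, 15, 90, ∞, 76]
  [-∞, 22, 77, -∞, ∞]
D(1):
  [∞, -∞, 6, 58, 54]
  [12, ∞, 90, 12, 87]
  [10, -∞, ∞, 10, 99]
  [-∞, 15, 90, ∞, 76]
  [-∞, 22, 77, -∞, ∞]
D(2):
  [∞, -∞, 6, 58, 54]
  [12, ∞, 90, 12, 87]
  [10, -∞, ∞, 10, 99]
  [12, 15, 90, ∞, 76]
  [12, 22, 77, 12, ∞]
D(3):
  [∞, -∞, 6, 58, 54]
  [12, ∞, 90, 12, 90]
  [10, -∞, ∞, 10, 99]
  [12, 15, 90, ∞, 90]
  [12, 22, 77, 12, ∞]
D(4):
  [∞, 15, 58, 58, 58]
  [12, ∞, 90, 12, 90]
  [10, 10, ∞, 10, 99]
  [12, 15, 90, ∞, 90]
  [12, 22, 77, 12, ∞]
D(5):
  [∞, 22, 58, 58, 58]
  [12, ∞, 90, 12, 90]
  [12, 22, ∞, 12, 99]
  [12, 22, 90, ∞, 90]
  [12, 22, 77, 12, ∞]
Answer: M* = [[∞, 22, 58, 58, 58], [12, ∞, 90, 12, 90], [12, 22, ∞, 12, 99], [12, 22, 90, ∞, 90], [12, 22, 77, 12, ∞]]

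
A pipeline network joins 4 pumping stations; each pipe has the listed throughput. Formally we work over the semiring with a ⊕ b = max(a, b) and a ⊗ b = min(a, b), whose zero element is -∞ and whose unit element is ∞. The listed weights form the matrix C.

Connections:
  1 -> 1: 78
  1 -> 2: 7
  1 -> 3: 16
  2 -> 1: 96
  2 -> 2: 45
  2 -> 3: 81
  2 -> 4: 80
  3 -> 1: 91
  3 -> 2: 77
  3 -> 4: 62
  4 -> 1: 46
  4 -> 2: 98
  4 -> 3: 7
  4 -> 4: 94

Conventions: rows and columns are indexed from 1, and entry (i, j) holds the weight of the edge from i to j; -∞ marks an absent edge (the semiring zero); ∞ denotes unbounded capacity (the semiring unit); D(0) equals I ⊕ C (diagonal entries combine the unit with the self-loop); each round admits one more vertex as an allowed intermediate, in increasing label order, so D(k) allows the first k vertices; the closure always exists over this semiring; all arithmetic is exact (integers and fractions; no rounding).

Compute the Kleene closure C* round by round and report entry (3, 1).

D(0):
  [∞, 7, 16, -∞]
  [96, ∞, 81, 80]
  [91, 77, ∞, 62]
  [46, 98, 7, ∞]
D(1):
  [∞, 7, 16, -∞]
  [96, ∞, 81, 80]
  [91, 77, ∞, 62]
  [46, 98, 16, ∞]
D(2):
  [∞, 7, 16, 7]
  [96, ∞, 81, 80]
  [91, 77, ∞, 77]
  [96, 98, 81, ∞]
D(3):
  [∞, 16, 16, 16]
  [96, ∞, 81, 80]
  [91, 77, ∞, 77]
  [96, 98, 81, ∞]
D(4):
  [∞, 16, 16, 16]
  [96, ∞, 81, 80]
  [91, 77, ∞, 77]
  [96, 98, 81, ∞]
Answer: C*[3][1] = 91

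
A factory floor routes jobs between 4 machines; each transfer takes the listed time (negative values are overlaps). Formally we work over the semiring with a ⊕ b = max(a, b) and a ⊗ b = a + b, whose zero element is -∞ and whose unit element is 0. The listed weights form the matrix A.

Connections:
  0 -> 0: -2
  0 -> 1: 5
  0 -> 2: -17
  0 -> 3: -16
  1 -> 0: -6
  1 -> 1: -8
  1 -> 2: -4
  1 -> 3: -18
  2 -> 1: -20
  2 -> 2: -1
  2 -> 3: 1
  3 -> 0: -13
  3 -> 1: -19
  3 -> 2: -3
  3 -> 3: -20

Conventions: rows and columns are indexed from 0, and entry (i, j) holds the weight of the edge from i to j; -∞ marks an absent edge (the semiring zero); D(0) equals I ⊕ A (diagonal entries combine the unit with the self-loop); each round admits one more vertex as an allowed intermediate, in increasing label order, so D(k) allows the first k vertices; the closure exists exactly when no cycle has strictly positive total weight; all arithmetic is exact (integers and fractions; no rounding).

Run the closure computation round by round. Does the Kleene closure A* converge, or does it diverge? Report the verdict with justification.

D(0):
  [0, 5, -17, -16]
  [-6, 0, -4, -18]
  [-∞, -20, 0, 1]
  [-13, -19, -3, 0]
D(1):
  [0, 5, -17, -16]
  [-6, 0, -4, -18]
  [-∞, -20, 0, 1]
  [-13, -8, -3, 0]
D(2):
  [0, 5, 1, -13]
  [-6, 0, -4, -18]
  [-26, -20, 0, 1]
  [-13, -8, -3, 0]
D(3):
  [0, 5, 1, 2]
  [-6, 0, -4, -3]
  [-26, -20, 0, 1]
  [-13, -8, -3, 0]
D(4):
  [0, 5, 1, 2]
  [-6, 0, -4, -3]
  [-12, -7, 0, 1]
  [-13, -8, -3, 0]
Key observation: every diagonal entry stays at the unit through all rounds, so no improving cycle exists.
Answer: CONVERGES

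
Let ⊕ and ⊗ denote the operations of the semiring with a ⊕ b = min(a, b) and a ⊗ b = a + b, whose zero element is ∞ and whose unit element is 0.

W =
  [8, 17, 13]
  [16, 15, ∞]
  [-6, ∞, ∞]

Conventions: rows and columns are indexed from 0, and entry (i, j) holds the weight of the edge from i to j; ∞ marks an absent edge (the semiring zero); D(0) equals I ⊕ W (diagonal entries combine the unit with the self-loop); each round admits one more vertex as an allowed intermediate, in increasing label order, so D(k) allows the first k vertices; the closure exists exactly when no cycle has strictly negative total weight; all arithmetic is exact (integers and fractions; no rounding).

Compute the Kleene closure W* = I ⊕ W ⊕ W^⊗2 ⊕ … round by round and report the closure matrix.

D(0):
  [0, 17, 13]
  [16, 0, ∞]
  [-6, ∞, 0]
D(1):
  [0, 17, 13]
  [16, 0, 29]
  [-6, 11, 0]
D(2):
  [0, 17, 13]
  [16, 0, 29]
  [-6, 11, 0]
D(3):
  [0, 17, 13]
  [16, 0, 29]
  [-6, 11, 0]
Answer: W* = [[0, 17, 13], [16, 0, 29], [-6, 11, 0]]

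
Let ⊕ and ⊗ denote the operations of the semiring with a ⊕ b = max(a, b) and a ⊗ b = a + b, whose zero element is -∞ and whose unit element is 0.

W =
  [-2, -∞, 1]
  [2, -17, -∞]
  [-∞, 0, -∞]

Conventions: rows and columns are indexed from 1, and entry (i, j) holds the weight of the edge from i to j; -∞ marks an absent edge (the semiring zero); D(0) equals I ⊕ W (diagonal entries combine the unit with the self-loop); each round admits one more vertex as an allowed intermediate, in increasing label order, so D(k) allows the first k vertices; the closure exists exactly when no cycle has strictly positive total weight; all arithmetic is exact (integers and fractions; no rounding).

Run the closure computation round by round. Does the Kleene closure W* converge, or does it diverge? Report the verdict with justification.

D(0):
  [0, -∞, 1]
  [2, 0, -∞]
  [-∞, 0, 0]
D(1):
  [0, -∞, 1]
  [2, 0, 3]
  [-∞, 0, 0]
Detection: at round 2, diagonal entry (3, 3) turns strictly positive.
Key observation: the cycle 3->2->1->3 has total weight 0 + 2 + 1, which is strictly positive.
Answer: DIVERGES — positive cycle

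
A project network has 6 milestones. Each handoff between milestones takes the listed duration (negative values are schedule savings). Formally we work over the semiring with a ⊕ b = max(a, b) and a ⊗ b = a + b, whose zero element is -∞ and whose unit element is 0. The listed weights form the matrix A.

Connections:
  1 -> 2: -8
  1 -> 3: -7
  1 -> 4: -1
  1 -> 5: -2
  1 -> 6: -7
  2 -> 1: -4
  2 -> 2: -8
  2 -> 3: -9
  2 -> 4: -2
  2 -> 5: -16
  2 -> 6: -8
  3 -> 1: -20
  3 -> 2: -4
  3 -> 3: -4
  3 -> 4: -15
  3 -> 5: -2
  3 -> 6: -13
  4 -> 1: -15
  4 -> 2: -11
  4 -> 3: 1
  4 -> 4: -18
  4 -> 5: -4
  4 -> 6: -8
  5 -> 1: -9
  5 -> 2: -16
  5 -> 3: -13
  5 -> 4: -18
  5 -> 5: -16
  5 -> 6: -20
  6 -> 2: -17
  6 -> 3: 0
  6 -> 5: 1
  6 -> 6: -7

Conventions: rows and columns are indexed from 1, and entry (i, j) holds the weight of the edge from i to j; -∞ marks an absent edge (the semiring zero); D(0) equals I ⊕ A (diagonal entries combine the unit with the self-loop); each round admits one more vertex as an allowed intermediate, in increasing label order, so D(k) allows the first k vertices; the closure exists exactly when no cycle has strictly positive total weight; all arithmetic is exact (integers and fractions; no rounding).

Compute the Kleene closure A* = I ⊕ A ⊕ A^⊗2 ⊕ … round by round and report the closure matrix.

D(0):
  [0, -8, -7, -1, -2, -7]
  [-4, 0, -9, -2, -16, -8]
  [-20, -4, 0, -15, -2, -13]
  [-15, -11, 1, 0, -4, -8]
  [-9, -16, -13, -18, 0, -20]
  [-∞, -17, 0, -∞, 1, 0]
D(1):
  [0, -8, -7, -1, -2, -7]
  [-4, 0, -9, -2, -6, -8]
  [-20, -4, 0, -15, -2, -13]
  [-15, -11, 1, 0, -4, -8]
  [-9, -16, -13, -10, 0, -16]
  [-∞, -17, 0, -∞, 1, 0]
D(2):
  [0, -8, -7, -1, -2, -7]
  [-4, 0, -9, -2, -6, -8]
  [-8, -4, 0, -6, -2, -12]
  [-15, -11, 1, 0, -4, -8]
  [-9, -16, -13, -10, 0, -16]
  [-21, -17, 0, -19, 1, 0]
D(3):
  [0, -8, -7, -1, -2, -7]
  [-4, 0, -9, -2, -6, -8]
  [-8, -4, 0, -6, -2, -12]
  [-7, -3, 1, 0, -1, -8]
  [-9, -16, -13, -10, 0, -16]
  [-8, -4, 0, -6, 1, 0]
D(4):
  [0, -4, 0, -1, -2, -7]
  [-4, 0, -1, -2, -3, -8]
  [-8, -4, 0, -6, -2, -12]
  [-7, -3, 1, 0, -1, -8]
  [-9, -13, -9, -10, 0, -16]
  [-8, -4, 0, -6, 1, 0]
D(5):
  [0, -4, 0, -1, -2, -7]
  [-4, 0, -1, -2, -3, -8]
  [-8, -4, 0, -6, -2, -12]
  [-7, -3, 1, 0, -1, -8]
  [-9, -13, -9, -10, 0, -16]
  [-8, -4, 0, -6, 1, 0]
D(6):
  [0, -4, 0, -1, -2, -7]
  [-4, 0, -1, -2, -3, -8]
  [-8, -4, 0, -6, -2, -12]
  [-7, -3, 1, 0, -1, -8]
  [-9, -13, -9, -10, 0, -16]
  [-8, -4, 0, -6, 1, 0]
Answer: A* = [[0, -4, 0, -1, -2, -7], [-4, 0, -1, -2, -3, -8], [-8, -4, 0, -6, -2, -12], [-7, -3, 1, 0, -1, -8], [-9, -13, -9, -10, 0, -16], [-8, -4, 0, -6, 1, 0]]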